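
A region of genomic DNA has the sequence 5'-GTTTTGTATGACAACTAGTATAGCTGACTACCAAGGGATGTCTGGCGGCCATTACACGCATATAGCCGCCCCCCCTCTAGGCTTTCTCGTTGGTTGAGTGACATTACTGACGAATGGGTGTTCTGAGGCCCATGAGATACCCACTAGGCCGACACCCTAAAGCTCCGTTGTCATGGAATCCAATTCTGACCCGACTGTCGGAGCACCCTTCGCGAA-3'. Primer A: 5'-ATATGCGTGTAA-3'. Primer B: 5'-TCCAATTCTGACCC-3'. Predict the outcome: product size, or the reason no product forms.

Primer A (ATATGCGTGTAA) has reverse complement TTACACGCATAT, which matches the top strand at positions 52–63; primer A anneals to the top strand there with its 3' end pointing upstream toward position 52.
Primer B (TCCAATTCTGACCC) matches the top strand directly at positions 179–192; it anneals to the bottom strand with its 3' end pointing downstream toward position 192.
The 3' ends diverge (primer A extends toward position 1, primer B toward position 216), so the primers never converge on a shared product.

No product — the primers' 3' ends point away from each other.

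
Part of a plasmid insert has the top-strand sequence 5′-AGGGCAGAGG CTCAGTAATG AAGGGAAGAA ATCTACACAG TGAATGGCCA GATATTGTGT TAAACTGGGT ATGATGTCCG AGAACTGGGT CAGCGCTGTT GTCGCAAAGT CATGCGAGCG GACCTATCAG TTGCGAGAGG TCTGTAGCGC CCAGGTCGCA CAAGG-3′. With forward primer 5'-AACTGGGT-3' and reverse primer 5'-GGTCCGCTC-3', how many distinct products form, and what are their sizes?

The forward primer AACTGGGT matches the top strand at positions 63–70, 83–90.
The reverse primer's reverse complement is GAGCGGACC, matching at positions 116–124.
Each forward site pairs with the reverse site to give a product ending at position 124: sizes 62, 42 bp.

Two products: 62 bp, 42 bp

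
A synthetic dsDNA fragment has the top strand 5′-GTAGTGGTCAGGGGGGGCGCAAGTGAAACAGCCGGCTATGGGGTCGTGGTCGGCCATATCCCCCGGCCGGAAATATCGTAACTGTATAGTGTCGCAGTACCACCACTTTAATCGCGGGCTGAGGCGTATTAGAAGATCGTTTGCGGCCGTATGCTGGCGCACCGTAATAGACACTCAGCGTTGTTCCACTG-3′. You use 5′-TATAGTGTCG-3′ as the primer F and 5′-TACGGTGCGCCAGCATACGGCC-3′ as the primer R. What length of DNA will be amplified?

Scanning the template, TATAGTGTCG occurs at positions 85–94; this primer anneals to the bottom strand there with its 3' end pointing downstream.
The reverse primer's reverse complement is GGCCGTATGCTGGCGCACCGTA, which matches the template at positions 145–166.
The product runs from position 85 to position 166, so its length is 166 − 85 + 1 = 82 bp.

82 bp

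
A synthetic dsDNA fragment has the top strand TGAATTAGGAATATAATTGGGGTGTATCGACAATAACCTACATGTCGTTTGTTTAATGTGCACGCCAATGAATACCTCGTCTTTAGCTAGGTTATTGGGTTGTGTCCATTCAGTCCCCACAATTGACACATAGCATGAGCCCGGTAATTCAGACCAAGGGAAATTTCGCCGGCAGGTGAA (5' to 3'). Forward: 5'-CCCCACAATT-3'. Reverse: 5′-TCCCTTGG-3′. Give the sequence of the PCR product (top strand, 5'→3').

5'-CCCCACAATTGACACATAGCATGAGCCCGGTAATTCAGACCAAGGGA-3'

The forward primer matches the template at positions 115–124.
The reverse primer's reverse complement is CCAAGGGA, which matches the template at positions 154–161.
The product is the template from position 115 through 161 (47 bp).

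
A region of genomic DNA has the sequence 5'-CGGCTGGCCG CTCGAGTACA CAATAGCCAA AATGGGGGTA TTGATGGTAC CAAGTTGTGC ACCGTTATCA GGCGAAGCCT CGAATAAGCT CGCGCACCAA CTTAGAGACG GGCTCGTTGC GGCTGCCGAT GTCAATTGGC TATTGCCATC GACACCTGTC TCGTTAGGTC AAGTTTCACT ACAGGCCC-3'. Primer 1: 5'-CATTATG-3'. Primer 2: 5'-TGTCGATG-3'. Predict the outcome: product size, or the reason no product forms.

No product — primer 1 has no binding site in the template.

Primer 1 (CATTATG) does not match the top strand, and its reverse complement CATAATG does not match either.
With no annealing site for primer 1, no amplification occurs.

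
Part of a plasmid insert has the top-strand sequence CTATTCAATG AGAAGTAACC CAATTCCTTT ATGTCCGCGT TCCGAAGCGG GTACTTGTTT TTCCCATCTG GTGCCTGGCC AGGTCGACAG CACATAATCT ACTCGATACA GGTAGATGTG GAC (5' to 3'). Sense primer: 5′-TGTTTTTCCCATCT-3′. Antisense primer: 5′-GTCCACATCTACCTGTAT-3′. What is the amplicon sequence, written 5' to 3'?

Scanning the template, TGTTTTTCCCATCT occurs at positions 56–69; this primer anneals to the bottom strand there with its 3' end pointing downstream.
Reverse complement of the reverse primer: ATACAGGTAGATGTGGAC. This occurs on the top strand at positions 106–123.
The product is the template from position 56 through 123 (68 bp).

5'-TGTTTTTCCCATCTGGTGCCTGGCCAGGTCGACAGCACATAATCTACTCGATACAGGTAGATGTGGAC-3'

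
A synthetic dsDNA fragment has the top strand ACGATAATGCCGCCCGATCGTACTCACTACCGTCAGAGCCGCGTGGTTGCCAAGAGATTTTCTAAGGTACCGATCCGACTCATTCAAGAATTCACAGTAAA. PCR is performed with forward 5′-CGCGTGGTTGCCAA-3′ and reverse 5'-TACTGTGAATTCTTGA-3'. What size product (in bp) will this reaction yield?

Scanning the template, CGCGTGGTTGCCAA occurs at positions 40–53; this primer anneals to the bottom strand there with its 3' end pointing downstream.
Taking the reverse complement of TACTGTGAATTCTTGA gives TCAAGAATTCACAGTA, found at positions 84–99 on the template; the primer anneals here to the top strand with its 3' end pointing upstream.
The product runs from position 40 to position 99, so its length is 99 − 40 + 1 = 60 bp.

60 bp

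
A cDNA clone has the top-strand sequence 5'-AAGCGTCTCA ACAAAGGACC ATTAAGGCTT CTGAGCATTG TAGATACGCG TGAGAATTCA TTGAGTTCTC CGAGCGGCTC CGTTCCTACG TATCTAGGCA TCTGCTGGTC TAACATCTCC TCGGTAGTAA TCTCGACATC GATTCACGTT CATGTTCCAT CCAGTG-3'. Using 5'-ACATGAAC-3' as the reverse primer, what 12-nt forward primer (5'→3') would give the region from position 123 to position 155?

The reverse primer's reverse complement GTTCATGT matches the template at positions 148–155; the product starts at position 123.
The forward primer is identical to the top strand over positions 123–134: GGTAGTAATCTC.

5'-GGTAGTAATCTC-3'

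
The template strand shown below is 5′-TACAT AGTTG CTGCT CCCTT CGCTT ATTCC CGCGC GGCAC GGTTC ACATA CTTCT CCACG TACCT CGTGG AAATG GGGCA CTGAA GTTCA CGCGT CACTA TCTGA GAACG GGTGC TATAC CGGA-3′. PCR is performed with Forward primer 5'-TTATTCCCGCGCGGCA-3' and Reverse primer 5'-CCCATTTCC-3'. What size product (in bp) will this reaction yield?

54 bp

Forward primer TTATTCCCGCGCGGCA is found on the top strand at positions 24–39.
The reverse primer's reverse complement is GGAAATGGG, which matches the template at positions 69–77.
Product length = (reverse-primer end) − (forward-primer start) + 1 = 77 − 24 + 1 = 54 bp.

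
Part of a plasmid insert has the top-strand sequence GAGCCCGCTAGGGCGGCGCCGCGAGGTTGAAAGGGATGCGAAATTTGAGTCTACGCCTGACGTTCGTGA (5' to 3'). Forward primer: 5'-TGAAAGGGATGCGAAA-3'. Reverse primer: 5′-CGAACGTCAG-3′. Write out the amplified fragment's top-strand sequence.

5'-TGAAAGGGATGCGAAATTTGAGTCTACGCCTGACGTTCG-3'

Scanning the template, TGAAAGGGATGCGAAA occurs at positions 28–43; this primer anneals to the bottom strand there with its 3' end pointing downstream.
The reverse primer's reverse complement is CTGACGTTCG, which matches the template at positions 57–66.
The product is the template from position 28 through 66 (39 bp).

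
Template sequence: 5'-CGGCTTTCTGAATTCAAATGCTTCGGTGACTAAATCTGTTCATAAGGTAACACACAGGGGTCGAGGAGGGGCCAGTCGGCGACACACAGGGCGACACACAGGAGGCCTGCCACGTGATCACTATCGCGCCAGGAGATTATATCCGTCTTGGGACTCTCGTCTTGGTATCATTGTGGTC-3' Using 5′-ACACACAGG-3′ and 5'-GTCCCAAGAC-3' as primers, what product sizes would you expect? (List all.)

105 bp, 73 bp, 61 bp

The forward primer ACACACAGG matches the top strand at positions 50–58, 82–90, 94–102.
The reverse primer's reverse complement is GTCTTGGGAC, matching at positions 145–154.
Each forward site pairs with the reverse site to give a product ending at position 154: sizes 105, 73, 61 bp.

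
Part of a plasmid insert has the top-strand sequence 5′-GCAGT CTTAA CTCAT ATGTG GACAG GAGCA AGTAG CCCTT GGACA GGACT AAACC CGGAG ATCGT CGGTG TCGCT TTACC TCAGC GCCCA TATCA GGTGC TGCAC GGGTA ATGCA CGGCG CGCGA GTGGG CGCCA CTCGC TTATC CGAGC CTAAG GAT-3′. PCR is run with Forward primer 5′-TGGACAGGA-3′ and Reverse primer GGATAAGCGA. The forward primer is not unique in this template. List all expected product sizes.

The forward primer TGGACAGGA matches the top strand at positions 19–27, 40–48.
The reverse primer's reverse complement is TCGCTTATCC, matching at positions 137–146.
Each forward site pairs with the reverse site to give a product ending at position 146: sizes 128, 107 bp.

128 bp, 107 bp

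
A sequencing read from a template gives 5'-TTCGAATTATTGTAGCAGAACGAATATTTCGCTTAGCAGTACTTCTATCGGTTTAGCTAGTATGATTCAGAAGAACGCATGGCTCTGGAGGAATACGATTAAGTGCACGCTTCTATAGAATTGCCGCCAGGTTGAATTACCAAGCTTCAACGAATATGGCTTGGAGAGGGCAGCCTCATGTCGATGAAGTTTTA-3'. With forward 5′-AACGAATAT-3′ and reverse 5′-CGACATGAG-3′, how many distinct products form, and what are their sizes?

Two products: 165 bp, 35 bp

The forward primer AACGAATAT matches the top strand at positions 19–27, 149–157.
The reverse primer's reverse complement is CTCATGTCG, matching at positions 175–183.
Each forward site pairs with the reverse site to give a product ending at position 183: sizes 165, 35 bp.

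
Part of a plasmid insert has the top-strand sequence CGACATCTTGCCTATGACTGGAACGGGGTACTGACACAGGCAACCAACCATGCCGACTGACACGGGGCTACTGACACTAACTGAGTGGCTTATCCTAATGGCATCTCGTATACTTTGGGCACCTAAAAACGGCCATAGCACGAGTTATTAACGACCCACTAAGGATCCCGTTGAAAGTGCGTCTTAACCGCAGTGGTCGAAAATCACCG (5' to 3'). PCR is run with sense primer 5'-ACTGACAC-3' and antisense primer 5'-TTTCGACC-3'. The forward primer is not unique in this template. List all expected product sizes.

The forward primer ACTGACAC matches the top strand at positions 30–37, 56–63, 70–77.
The reverse primer's reverse complement is GGTCGAAA, matching at positions 195–202.
Each forward site pairs with the reverse site to give a product ending at position 202: sizes 173, 147, 133 bp.

173 bp, 147 bp, 133 bp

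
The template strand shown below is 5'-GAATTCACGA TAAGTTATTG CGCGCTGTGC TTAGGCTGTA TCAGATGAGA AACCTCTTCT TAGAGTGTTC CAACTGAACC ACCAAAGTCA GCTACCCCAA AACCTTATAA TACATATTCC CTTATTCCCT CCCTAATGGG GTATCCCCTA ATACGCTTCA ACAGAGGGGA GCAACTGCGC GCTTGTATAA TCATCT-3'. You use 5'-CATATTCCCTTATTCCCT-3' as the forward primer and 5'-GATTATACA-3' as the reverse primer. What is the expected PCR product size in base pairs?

80 bp

Scanning the template, CATATTCCCTTATTCCCT occurs at positions 113–130; this primer anneals to the bottom strand there with its 3' end pointing downstream.
Taking the reverse complement of GATTATACA gives TGTATAATC, found at positions 184–192 on the template; the primer anneals here to the top strand with its 3' end pointing upstream.
The product runs from position 113 to position 192, so its length is 192 − 113 + 1 = 80 bp.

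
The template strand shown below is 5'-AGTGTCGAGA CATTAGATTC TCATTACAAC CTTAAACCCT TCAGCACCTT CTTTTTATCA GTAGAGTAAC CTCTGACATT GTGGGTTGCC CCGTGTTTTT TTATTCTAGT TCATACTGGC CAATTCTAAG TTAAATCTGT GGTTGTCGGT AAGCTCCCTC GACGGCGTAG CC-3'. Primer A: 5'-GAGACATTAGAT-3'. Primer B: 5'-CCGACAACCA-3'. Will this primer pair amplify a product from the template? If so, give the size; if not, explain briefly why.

Primer A (GAGACATTAGAT) matches the top strand at positions 7–18; it acts as a forward primer.
Primer B's reverse complement is TGGTTGTCGG, matching the top strand at positions 140–149; it acts as a reverse primer.
The 3' ends face each other across positions 7–149, giving a 143 bp product.

Yes — a 143 bp product.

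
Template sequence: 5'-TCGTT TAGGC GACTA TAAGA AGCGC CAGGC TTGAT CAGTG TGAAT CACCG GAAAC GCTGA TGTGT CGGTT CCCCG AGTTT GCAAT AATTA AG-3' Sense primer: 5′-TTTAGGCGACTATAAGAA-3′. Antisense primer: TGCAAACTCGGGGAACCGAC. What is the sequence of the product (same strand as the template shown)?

5'-TTTAGGCGACTATAAGAAGCGCCAGGCTTGATCAGTGTGAATCACCGGAAACGCTGATGTGTCGGTTCCCCGAGTTTGCA-3'

The forward primer matches the template at positions 4–21.
The reverse primer's reverse complement is GTCGGTTCCCCGAGTTTGCA, which matches the template at positions 64–83.
The product is the template from position 4 through 83 (80 bp).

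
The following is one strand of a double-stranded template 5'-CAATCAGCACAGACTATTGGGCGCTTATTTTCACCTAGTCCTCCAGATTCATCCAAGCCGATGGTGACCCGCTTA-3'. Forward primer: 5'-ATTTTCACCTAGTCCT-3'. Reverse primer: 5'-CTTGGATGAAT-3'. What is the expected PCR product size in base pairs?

31 bp

Forward primer ATTTTCACCTAGTCCT is found on the top strand at positions 27–42.
Taking the reverse complement of CTTGGATGAAT gives ATTCATCCAAG, found at positions 47–57 on the template; the primer anneals here to the top strand with its 3' end pointing upstream.
Amplicon spans positions 27–57: 31 bp.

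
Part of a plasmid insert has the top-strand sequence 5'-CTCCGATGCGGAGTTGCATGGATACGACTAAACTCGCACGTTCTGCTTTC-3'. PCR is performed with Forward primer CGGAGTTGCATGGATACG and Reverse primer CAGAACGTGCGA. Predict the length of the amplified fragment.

Forward primer CGGAGTTGCATGGATACG is found on the top strand at positions 9–26.
Taking the reverse complement of CAGAACGTGCGA gives TCGCACGTTCTG, found at positions 34–45 on the template; the primer anneals here to the top strand with its 3' end pointing upstream.
Product length = (reverse-primer end) − (forward-primer start) + 1 = 45 − 9 + 1 = 37 bp.

37 bp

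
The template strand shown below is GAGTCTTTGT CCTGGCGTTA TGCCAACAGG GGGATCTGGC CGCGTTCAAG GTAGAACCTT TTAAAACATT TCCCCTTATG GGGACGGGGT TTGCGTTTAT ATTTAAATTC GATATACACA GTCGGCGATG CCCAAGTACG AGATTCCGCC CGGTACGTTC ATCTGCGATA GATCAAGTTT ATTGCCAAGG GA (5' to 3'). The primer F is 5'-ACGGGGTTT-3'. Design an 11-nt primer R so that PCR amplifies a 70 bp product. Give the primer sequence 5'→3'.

5'-CCGGGCGGAAT-3'

The forward primer binds at positions 84–92, so a 70 bp product ends at position 84 + 70 − 1 = 153.
The reverse primer anneals to the top strand over positions 143–153, i.e. to ATTCCGCCCGG.
Its sequence written 5'→3' is the reverse complement: CCGGGCGGAAT.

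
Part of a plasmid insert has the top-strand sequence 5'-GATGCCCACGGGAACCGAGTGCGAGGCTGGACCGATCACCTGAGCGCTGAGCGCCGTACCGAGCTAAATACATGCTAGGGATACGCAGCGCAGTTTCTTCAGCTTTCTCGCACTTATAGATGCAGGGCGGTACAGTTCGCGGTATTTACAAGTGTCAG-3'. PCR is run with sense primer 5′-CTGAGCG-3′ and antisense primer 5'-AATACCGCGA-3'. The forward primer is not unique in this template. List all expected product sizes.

The forward primer CTGAGCG matches the top strand at positions 40–46, 47–53.
The reverse primer's reverse complement is TCGCGGTATT, matching at positions 137–146.
Each forward site pairs with the reverse site to give a product ending at position 146: sizes 107, 100 bp.

107 bp, 100 bp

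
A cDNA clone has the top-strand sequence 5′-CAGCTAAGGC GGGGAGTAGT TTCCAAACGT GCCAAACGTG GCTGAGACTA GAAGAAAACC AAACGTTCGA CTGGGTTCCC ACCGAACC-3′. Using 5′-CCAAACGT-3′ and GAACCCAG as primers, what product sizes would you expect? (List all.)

The forward primer CCAAACGT matches the top strand at positions 23–30, 32–39, 59–66.
The reverse primer's reverse complement is CTGGGTTC, matching at positions 71–78.
Each forward site pairs with the reverse site to give a product ending at position 78: sizes 56, 47, 20 bp.

56 bp, 47 bp, 20 bp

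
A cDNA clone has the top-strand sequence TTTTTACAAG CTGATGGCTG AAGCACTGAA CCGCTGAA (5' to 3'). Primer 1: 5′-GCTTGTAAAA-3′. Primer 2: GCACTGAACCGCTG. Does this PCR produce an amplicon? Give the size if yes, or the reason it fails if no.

Primer 1 (GCTTGTAAAA) has reverse complement TTTTACAAGC, which matches the top strand at positions 2–11; primer 1 anneals to the top strand there with its 3' end pointing upstream toward position 2.
Primer 2 (GCACTGAACCGCTG) matches the top strand directly at positions 23–36; it anneals to the bottom strand with its 3' end pointing downstream toward position 36.
The 3' ends diverge (primer 1 extends toward position 1, primer 2 toward position 38), so the primers never converge on a shared product.

No product — the primers' 3' ends point away from each other.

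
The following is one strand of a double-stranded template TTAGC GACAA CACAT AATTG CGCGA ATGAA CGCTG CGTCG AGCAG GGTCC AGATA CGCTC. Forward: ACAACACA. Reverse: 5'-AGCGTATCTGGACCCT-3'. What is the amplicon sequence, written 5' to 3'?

5'-ACAACACATAATTGCGCGAATGAACGCTGCGTCGAGCAGGGTCCAGATACGCT-3'

The forward primer matches the template at positions 7–14.
The reverse primer's reverse complement is AGGGTCCAGATACGCT, which matches the template at positions 44–59.
The product is the template from position 7 through 59 (53 bp).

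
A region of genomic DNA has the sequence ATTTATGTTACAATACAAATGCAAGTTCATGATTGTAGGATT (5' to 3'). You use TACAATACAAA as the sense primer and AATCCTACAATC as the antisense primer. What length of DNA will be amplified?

The forward primer matches the template at positions 9–19.
The reverse primer's reverse complement is GATTGTAGGATT, which matches the template at positions 31–42.
Product length = (reverse-primer end) − (forward-primer start) + 1 = 42 − 9 + 1 = 34 bp.

34 bp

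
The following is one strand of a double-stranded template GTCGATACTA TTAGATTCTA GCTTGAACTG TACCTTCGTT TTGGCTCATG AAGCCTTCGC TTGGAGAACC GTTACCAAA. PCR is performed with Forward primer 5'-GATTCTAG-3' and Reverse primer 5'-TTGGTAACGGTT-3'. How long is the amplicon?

Forward primer GATTCTAG is found on the top strand at positions 14–21.
The reverse primer's reverse complement is AACCGTTACCAA, which matches the template at positions 67–78.
Product length = (reverse-primer end) − (forward-primer start) + 1 = 78 − 14 + 1 = 65 bp.

65 bp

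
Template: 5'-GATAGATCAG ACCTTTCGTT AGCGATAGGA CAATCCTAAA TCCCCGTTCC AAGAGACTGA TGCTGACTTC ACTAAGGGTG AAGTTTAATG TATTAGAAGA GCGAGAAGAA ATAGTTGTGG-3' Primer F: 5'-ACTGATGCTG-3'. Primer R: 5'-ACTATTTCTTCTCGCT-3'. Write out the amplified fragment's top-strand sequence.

Forward primer ACTGATGCTG is found on the top strand at positions 56–65.
The reverse primer's reverse complement is AGCGAGAAGAAATAGT, which matches the template at positions 100–115.
The product is the template from position 56 through 115 (60 bp).

5'-ACTGATGCTGACTTCACTAAGGGTGAAGTTTAATGTATTAGAAGAGCGAGAAGAAATAGT-3'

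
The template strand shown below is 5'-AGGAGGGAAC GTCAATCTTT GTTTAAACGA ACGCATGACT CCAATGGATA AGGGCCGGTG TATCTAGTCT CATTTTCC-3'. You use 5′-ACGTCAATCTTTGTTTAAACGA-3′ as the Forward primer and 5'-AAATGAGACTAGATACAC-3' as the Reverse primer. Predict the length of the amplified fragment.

Forward primer ACGTCAATCTTTGTTTAAACGA is found on the top strand at positions 9–30.
Reverse complement of the reverse primer: GTGTATCTAGTCTCATTT. This occurs on the top strand at positions 58–75.
Product length = (reverse-primer end) − (forward-primer start) + 1 = 75 − 9 + 1 = 67 bp.

67 bp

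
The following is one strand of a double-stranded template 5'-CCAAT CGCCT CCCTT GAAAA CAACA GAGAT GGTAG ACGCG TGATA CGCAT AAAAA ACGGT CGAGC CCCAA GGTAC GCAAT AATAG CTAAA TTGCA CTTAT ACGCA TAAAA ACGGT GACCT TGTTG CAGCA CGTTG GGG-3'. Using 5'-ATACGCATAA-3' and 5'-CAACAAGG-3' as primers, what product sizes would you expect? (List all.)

The forward primer ATACGCATAA matches the top strand at positions 43–52, 99–108.
The reverse primer's reverse complement is CCTTGTTG, matching at positions 118–125.
Each forward site pairs with the reverse site to give a product ending at position 125: sizes 83, 27 bp.

83 bp, 27 bp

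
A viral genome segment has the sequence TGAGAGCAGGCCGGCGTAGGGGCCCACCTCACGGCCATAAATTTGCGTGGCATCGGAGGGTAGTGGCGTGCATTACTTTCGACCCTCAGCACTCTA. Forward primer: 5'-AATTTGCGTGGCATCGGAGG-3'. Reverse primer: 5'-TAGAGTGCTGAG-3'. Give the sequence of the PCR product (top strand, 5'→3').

Forward primer AATTTGCGTGGCATCGGAGG is found on the top strand at positions 40–59.
Taking the reverse complement of TAGAGTGCTGAG gives CTCAGCACTCTA, found at positions 85–96 on the template; the primer anneals here to the top strand with its 3' end pointing upstream.
The product is the template from position 40 through 96 (57 bp).

5'-AATTTGCGTGGCATCGGAGGGTAGTGGCGTGCATTACTTTCGACCCTCAGCACTCTA-3'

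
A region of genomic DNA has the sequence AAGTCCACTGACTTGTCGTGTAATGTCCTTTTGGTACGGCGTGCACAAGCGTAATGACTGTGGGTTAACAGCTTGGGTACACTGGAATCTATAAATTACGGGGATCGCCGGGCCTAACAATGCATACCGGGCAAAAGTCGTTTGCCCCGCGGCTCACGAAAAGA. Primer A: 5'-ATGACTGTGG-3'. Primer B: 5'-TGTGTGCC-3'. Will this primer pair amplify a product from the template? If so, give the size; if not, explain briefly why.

No product — primer B has no binding site in the template.

Primer B (TGTGTGCC) does not match the top strand, and its reverse complement GGCACACA does not match either.
With no annealing site for primer B, no amplification occurs.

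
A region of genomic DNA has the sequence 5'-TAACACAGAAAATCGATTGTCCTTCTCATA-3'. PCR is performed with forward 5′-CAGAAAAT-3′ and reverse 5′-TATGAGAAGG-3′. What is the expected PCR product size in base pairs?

25 bp

Scanning the template, CAGAAAAT occurs at positions 6–13; this primer anneals to the bottom strand there with its 3' end pointing downstream.
The reverse primer's reverse complement is CCTTCTCATA, which matches the template at positions 21–30.
Amplicon spans positions 6–30: 25 bp.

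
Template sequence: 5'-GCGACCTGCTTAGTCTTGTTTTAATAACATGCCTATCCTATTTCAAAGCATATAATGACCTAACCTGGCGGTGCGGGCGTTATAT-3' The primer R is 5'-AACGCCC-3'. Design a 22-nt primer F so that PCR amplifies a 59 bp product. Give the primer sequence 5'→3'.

5'-AATAACATGCCTATCCTATTTC-3'

The reverse primer's reverse complement GGGCGTT matches the template at positions 75–81, so the product ends at position 81.
A 59 bp product then starts at position 81 − 59 + 1 = 23.
The forward primer is identical to the top strand there: AATAACATGCCTATCCTATTTC.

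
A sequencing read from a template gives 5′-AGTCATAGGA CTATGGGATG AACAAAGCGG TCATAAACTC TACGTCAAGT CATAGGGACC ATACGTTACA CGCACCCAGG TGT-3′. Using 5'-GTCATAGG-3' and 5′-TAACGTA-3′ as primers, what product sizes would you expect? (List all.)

67 bp, 20 bp

The forward primer GTCATAGG matches the top strand at positions 2–9, 49–56.
The reverse primer's reverse complement is TACGTTA, matching at positions 62–68.
Each forward site pairs with the reverse site to give a product ending at position 68: sizes 67, 20 bp.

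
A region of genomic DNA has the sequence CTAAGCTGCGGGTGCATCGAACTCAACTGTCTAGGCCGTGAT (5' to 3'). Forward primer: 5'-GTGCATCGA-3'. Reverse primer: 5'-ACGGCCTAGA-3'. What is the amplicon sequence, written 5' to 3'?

5'-GTGCATCGAACTCAACTGTCTAGGCCGT-3'

The forward primer matches the template at positions 12–20.
Taking the reverse complement of ACGGCCTAGA gives TCTAGGCCGT, found at positions 30–39 on the template; the primer anneals here to the top strand with its 3' end pointing upstream.
The product is the template from position 12 through 39 (28 bp).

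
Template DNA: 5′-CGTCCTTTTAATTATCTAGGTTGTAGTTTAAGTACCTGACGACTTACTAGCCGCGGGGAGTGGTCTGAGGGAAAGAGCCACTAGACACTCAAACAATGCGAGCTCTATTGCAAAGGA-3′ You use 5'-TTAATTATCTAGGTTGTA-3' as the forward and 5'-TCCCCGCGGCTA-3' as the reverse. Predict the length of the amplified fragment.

Scanning the template, TTAATTATCTAGGTTGTA occurs at positions 8–25; this primer anneals to the bottom strand there with its 3' end pointing downstream.
Reverse complement of the reverse primer: TAGCCGCGGGGA. This occurs on the top strand at positions 48–59.
Amplicon spans positions 8–59: 52 bp.

52 bp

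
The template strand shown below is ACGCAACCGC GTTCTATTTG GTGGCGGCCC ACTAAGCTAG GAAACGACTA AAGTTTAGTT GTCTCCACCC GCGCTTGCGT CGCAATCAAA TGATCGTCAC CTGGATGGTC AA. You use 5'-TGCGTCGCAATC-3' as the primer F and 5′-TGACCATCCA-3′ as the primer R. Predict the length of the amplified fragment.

Scanning the template, TGCGTCGCAATC occurs at positions 76–87; this primer anneals to the bottom strand there with its 3' end pointing downstream.
Reverse complement of the reverse primer: TGGATGGTCA. This occurs on the top strand at positions 102–111.
Amplicon spans positions 76–111: 36 bp.

36 bp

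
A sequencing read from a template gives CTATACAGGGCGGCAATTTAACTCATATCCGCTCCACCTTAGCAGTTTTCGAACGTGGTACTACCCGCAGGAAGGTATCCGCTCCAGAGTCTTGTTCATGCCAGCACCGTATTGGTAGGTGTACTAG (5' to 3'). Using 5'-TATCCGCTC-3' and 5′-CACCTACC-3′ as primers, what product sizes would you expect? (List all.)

96 bp, 46 bp

The forward primer TATCCGCTC matches the top strand at positions 26–34, 76–84.
The reverse primer's reverse complement is GGTAGGTG, matching at positions 114–121.
Each forward site pairs with the reverse site to give a product ending at position 121: sizes 96, 46 bp.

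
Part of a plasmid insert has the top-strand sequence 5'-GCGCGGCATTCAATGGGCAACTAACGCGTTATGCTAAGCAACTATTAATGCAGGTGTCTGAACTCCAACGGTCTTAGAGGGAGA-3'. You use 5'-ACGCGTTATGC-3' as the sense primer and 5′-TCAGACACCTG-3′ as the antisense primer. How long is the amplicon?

38 bp

Scanning the template, ACGCGTTATGC occurs at positions 24–34; this primer anneals to the bottom strand there with its 3' end pointing downstream.
Taking the reverse complement of TCAGACACCTG gives CAGGTGTCTGA, found at positions 51–61 on the template; the primer anneals here to the top strand with its 3' end pointing upstream.
The product runs from position 24 to position 61, so its length is 61 − 24 + 1 = 38 bp.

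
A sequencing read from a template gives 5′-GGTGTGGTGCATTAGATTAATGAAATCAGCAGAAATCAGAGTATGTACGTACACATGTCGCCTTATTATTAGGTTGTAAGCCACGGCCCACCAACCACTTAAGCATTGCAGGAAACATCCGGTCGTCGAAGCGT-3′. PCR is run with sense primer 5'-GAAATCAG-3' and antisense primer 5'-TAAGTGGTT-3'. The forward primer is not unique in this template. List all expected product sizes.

The forward primer GAAATCAG matches the top strand at positions 22–29, 32–39.
The reverse primer's reverse complement is AACCACTTA, matching at positions 93–101.
Each forward site pairs with the reverse site to give a product ending at position 101: sizes 80, 70 bp.

80 bp, 70 bp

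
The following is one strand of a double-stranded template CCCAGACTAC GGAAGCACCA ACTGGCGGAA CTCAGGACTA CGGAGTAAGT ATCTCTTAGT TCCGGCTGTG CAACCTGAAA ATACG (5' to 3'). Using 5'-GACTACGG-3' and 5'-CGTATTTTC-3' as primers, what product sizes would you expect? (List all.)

81 bp, 50 bp

The forward primer GACTACGG matches the top strand at positions 5–12, 36–43.
The reverse primer's reverse complement is GAAAATACG, matching at positions 77–85.
Each forward site pairs with the reverse site to give a product ending at position 85: sizes 81, 50 bp.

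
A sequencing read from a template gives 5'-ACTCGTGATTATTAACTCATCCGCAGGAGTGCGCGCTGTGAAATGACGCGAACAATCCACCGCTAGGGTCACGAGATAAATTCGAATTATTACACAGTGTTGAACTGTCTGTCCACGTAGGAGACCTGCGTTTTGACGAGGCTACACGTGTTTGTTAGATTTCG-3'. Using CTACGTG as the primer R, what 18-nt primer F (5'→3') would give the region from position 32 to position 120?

The reverse primer's reverse complement CACGTAG matches the template at positions 114–120; the product starts at position 32.
The forward primer is identical to the top strand over positions 32–49: CGCGCTGTGAAATGACGC.

5'-CGCGCTGTGAAATGACGC-3'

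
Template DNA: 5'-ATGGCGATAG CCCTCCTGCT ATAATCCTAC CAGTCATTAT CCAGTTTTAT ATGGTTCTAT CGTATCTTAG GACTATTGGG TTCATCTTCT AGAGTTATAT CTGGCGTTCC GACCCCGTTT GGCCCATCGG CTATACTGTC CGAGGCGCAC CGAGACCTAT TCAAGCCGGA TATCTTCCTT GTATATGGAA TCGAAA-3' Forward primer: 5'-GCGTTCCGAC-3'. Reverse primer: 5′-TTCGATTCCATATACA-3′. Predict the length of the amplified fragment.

92 bp

Scanning the template, GCGTTCCGAC occurs at positions 104–113; this primer anneals to the bottom strand there with its 3' end pointing downstream.
Taking the reverse complement of TTCGATTCCATATACA gives TGTATATGGAATCGAA, found at positions 180–195 on the template; the primer anneals here to the top strand with its 3' end pointing upstream.
Product length = (reverse-primer end) − (forward-primer start) + 1 = 195 − 104 + 1 = 92 bp.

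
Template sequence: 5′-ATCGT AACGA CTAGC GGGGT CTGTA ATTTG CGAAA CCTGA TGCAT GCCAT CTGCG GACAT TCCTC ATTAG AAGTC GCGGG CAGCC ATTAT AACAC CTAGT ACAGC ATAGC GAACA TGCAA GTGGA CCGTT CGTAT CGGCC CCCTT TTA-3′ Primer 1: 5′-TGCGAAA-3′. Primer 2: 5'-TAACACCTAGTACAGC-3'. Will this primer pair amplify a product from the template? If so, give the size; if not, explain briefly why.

Primer 1 (TGCGAAA) matches the top strand at positions 29–35 (3' end points downstream).
Primer 2 (TAACACCTAGTACAGC) also matches the top strand directly, at positions 90–105 — its reverse complement GCTGTACTAGGTGTTA is not present.
Both primers anneal to the bottom strand with 3' ends pointing the same way, so neither can prime synthesis back toward the other.

No product — both primers anneal to the same strand and extend in the same direction.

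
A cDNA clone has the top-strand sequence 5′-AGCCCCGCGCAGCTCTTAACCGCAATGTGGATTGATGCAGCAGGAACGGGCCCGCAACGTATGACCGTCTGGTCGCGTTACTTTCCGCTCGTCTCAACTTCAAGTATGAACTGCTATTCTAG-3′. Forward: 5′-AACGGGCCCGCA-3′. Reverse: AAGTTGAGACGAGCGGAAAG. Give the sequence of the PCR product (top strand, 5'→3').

5'-AACGGGCCCGCAACGTATGACCGTCTGGTCGCGTTACTTTCCGCTCGTCTCAACTT-3'

The forward primer matches the template at positions 45–56.
Taking the reverse complement of AAGTTGAGACGAGCGGAAAG gives CTTTCCGCTCGTCTCAACTT, found at positions 81–100 on the template; the primer anneals here to the top strand with its 3' end pointing upstream.
The product is the template from position 45 through 100 (56 bp).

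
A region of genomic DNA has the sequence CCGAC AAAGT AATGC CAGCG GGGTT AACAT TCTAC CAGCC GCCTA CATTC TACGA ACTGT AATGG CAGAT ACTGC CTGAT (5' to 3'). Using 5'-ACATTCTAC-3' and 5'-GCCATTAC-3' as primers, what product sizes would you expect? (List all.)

40 bp, 22 bp

The forward primer ACATTCTAC matches the top strand at positions 27–35, 45–53.
The reverse primer's reverse complement is GTAATGGC, matching at positions 59–66.
Each forward site pairs with the reverse site to give a product ending at position 66: sizes 40, 22 bp.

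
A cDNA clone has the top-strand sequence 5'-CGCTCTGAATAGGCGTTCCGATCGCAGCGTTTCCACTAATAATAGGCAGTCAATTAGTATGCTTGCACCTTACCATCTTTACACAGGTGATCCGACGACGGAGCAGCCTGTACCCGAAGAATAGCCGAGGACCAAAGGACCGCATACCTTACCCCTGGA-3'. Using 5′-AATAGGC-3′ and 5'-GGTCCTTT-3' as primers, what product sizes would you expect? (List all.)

The forward primer AATAGGC matches the top strand at positions 8–14, 41–47.
The reverse primer's reverse complement is AAAGGACC, matching at positions 134–141.
Each forward site pairs with the reverse site to give a product ending at position 141: sizes 134, 101 bp.

134 bp, 101 bp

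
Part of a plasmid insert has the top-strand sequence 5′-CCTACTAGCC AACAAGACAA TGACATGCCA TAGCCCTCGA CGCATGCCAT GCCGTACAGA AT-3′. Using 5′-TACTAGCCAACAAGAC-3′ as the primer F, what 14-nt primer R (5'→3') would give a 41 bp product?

The forward primer binds at positions 3–18, so a 41 bp product ends at position 3 + 41 − 1 = 43.
The reverse primer anneals to the top strand over positions 30–43, i.e. to ATAGCCCTCGACGC.
Its sequence written 5'→3' is the reverse complement: GCGTCGAGGGCTAT.

5'-GCGTCGAGGGCTAT-3'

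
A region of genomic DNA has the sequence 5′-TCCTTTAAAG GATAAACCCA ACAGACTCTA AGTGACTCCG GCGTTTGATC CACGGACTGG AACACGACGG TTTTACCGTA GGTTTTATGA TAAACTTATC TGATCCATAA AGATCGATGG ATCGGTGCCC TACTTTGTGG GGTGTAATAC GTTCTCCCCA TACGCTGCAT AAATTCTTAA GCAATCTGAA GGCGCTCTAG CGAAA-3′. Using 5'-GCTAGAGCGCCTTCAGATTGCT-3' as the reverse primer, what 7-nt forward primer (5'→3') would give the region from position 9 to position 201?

The reverse primer's reverse complement AGCAATCTGAAGGCGCTCTAGC matches the template at positions 180–201; the product starts at position 9.
The forward primer is identical to the top strand over positions 9–15: AGGATAA.

5'-AGGATAA-3'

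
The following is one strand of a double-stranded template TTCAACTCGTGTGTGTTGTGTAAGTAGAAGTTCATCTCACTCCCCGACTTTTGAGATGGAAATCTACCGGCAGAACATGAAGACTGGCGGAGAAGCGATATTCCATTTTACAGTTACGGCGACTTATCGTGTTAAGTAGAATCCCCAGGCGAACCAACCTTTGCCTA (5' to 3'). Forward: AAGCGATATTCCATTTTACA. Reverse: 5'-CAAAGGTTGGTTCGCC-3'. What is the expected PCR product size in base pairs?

71 bp

The forward primer matches the template at positions 93–112.
The reverse primer's reverse complement is GGCGAACCAACCTTTG, which matches the template at positions 148–163.
Product length = (reverse-primer end) − (forward-primer start) + 1 = 163 − 93 + 1 = 71 bp.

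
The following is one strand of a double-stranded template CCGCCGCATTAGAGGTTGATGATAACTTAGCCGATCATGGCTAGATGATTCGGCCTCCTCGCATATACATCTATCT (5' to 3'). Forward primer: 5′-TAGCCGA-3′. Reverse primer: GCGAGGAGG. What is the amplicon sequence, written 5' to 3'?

Forward primer TAGCCGA is found on the top strand at positions 28–34.
Reverse complement of the reverse primer: CCTCCTCGC. This occurs on the top strand at positions 54–62.
The product is the template from position 28 through 62 (35 bp).

5'-TAGCCGATCATGGCTAGATGATTCGGCCTCCTCGC-3'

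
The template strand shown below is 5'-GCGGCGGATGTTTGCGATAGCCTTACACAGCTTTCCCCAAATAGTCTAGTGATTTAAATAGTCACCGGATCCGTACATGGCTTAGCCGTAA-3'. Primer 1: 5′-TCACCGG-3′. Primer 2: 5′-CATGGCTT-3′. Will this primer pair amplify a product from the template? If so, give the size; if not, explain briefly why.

No product — both primers anneal to the same strand and extend in the same direction.

Primer 1 (TCACCGG) matches the top strand at positions 62–68 (3' end points downstream).
Primer 2 (CATGGCTT) also matches the top strand directly, at positions 76–83 — its reverse complement AAGCCATG is not present.
Both primers anneal to the bottom strand with 3' ends pointing the same way, so neither can prime synthesis back toward the other.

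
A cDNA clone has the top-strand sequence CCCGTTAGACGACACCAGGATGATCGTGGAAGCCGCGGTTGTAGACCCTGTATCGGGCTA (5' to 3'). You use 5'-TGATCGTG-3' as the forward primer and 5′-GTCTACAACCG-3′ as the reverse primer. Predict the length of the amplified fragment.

The forward primer matches the template at positions 21–28.
Reverse complement of the reverse primer: CGGTTGTAGAC. This occurs on the top strand at positions 36–46.
The product runs from position 21 to position 46, so its length is 46 − 21 + 1 = 26 bp.

26 bp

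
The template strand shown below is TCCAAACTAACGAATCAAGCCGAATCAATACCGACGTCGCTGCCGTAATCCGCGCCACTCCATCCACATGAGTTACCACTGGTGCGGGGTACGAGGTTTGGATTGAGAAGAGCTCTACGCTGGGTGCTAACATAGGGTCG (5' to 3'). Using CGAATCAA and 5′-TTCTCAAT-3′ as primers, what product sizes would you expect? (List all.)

99 bp, 89 bp

The forward primer CGAATCAA matches the top strand at positions 11–18, 21–28.
The reverse primer's reverse complement is ATTGAGAA, matching at positions 102–109.
Each forward site pairs with the reverse site to give a product ending at position 109: sizes 99, 89 bp.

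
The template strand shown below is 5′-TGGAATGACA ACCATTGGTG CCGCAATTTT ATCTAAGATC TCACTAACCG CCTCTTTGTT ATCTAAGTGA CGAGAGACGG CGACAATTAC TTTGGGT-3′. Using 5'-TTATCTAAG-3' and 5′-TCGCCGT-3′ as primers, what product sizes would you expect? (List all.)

The forward primer TTATCTAAG matches the top strand at positions 29–37, 59–67.
The reverse primer's reverse complement is ACGGCGA, matching at positions 77–83.
Each forward site pairs with the reverse site to give a product ending at position 83: sizes 55, 25 bp.

55 bp, 25 bp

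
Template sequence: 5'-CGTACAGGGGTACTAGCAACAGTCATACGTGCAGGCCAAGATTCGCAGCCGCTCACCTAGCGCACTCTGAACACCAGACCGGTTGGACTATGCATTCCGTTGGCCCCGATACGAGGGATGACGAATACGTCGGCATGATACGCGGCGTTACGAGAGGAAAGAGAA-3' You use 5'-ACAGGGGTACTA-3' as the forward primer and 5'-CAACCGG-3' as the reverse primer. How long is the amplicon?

82 bp

The forward primer matches the template at positions 4–15.
The reverse primer's reverse complement is CCGGTTG, which matches the template at positions 79–85.
Amplicon spans positions 4–85: 82 bp.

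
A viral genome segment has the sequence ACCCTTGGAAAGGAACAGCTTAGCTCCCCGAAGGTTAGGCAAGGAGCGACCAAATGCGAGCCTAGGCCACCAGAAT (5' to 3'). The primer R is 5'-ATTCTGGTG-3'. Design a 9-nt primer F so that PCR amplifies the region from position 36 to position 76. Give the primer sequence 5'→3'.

The reverse primer's reverse complement CACCAGAAT matches the template at positions 68–76; the product starts at position 36.
The forward primer is identical to the top strand over positions 36–44: TAGGCAAGG.

5'-TAGGCAAGG-3'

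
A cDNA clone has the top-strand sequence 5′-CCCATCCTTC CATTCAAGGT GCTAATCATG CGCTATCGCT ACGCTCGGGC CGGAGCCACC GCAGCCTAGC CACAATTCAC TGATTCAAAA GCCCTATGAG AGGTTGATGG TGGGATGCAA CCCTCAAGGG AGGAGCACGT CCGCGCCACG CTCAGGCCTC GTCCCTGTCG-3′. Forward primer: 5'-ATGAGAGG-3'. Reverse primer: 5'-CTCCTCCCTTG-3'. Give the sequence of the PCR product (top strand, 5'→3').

5'-ATGAGAGGTTGATGGTGGGATGCAACCCTCAAGGGAGGAG-3'

Forward primer ATGAGAGG is found on the top strand at positions 96–103.
Taking the reverse complement of CTCCTCCCTTG gives CAAGGGAGGAG, found at positions 125–135 on the template; the primer anneals here to the top strand with its 3' end pointing upstream.
The product is the template from position 96 through 135 (40 bp).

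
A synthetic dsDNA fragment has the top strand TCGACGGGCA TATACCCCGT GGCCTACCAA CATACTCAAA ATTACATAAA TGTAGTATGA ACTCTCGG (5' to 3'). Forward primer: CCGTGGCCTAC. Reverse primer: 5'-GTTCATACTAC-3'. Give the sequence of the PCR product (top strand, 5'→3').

Forward primer CCGTGGCCTAC is found on the top strand at positions 17–27.
The reverse primer's reverse complement is GTAGTATGAAC, which matches the template at positions 52–62.
The product is the template from position 17 through 62 (46 bp).

5'-CCGTGGCCTACCAACATACTCAAAATTACATAAATGTAGTATGAAC-3'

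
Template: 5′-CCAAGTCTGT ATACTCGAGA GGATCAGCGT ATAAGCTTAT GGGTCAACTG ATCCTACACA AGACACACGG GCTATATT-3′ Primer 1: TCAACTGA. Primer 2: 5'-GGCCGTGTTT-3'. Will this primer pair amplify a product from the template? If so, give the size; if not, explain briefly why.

Primer 2 (GGCCGTGTTT) does not match the top strand, and its reverse complement AAACACGGCC does not match either.
With no annealing site for primer 2, no amplification occurs.

No product — primer 2 has no binding site in the template.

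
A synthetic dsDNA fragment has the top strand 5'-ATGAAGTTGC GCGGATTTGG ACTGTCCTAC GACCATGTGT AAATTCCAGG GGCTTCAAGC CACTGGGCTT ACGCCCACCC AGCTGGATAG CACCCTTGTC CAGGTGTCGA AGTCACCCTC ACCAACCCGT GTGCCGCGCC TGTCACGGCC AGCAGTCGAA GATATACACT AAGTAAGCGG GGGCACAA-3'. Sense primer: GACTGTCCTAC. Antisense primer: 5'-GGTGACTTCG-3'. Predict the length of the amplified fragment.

98 bp

Forward primer GACTGTCCTAC is found on the top strand at positions 20–30.
Reverse complement of the reverse primer: CGAAGTCACC. This occurs on the top strand at positions 108–117.
Amplicon spans positions 20–117: 98 bp.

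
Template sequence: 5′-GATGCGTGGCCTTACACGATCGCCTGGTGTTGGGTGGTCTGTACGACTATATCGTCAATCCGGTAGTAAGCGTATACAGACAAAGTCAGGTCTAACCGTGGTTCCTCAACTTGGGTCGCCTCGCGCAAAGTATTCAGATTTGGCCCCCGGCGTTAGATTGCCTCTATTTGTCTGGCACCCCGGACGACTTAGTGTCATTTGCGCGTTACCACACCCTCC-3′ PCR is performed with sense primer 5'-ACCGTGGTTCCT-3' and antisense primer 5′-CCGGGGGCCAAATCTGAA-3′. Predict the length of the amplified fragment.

Forward primer ACCGTGGTTCCT is found on the top strand at positions 95–106.
Reverse complement of the reverse primer: TTCAGATTTGGCCCCCGG. This occurs on the top strand at positions 133–150.
Amplicon spans positions 95–150: 56 bp.

56 bp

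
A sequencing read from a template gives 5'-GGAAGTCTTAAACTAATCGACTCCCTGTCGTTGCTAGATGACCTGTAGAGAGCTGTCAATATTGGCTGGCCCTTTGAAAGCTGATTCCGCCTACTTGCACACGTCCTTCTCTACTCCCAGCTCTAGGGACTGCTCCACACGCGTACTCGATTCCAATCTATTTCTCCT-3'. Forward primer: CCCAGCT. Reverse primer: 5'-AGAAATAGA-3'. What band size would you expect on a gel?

The forward primer matches the template at positions 116–122.
Taking the reverse complement of AGAAATAGA gives TCTATTTCT, found at positions 157–165 on the template; the primer anneals here to the top strand with its 3' end pointing upstream.
Product length = (reverse-primer end) − (forward-primer start) + 1 = 165 − 116 + 1 = 50 bp.

50 bp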